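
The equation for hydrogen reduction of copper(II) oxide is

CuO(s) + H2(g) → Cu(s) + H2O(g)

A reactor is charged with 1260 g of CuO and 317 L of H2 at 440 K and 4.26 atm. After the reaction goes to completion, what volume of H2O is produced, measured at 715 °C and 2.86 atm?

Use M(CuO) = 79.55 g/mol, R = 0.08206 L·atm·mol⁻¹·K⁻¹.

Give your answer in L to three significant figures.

449 L

n(CuO) = 1260 / 79.55 = 15.84 mol
n(H2) = PV/RT = (4.26 × 317) / (0.08206 × 440) = 37.40 mol
For 15.84 mol CuO, stoichiometry requires (1/1) × 15.84 = 15.84 mol H2; 37.40 mol is available, so CuO is limiting.
n(H2O) = (1/1) × 15.84 = 15.84 mol
V(H2O) = nRT/P = 15.84 × 0.08206 × 988.15 / 2.86 = 449.1 L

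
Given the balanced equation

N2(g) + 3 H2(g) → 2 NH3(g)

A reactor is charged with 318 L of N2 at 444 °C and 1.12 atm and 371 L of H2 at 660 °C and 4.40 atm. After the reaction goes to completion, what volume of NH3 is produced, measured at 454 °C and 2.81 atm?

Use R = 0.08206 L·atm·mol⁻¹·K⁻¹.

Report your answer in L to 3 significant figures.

257 L

n(N2) = PV/RT = (1.12 × 318) / (0.08206 × 717.15) = 6.052 mol
n(H2) = PV/RT = (4.40 × 371) / (0.08206 × 933.15) = 21.32 mol
For 6.052 mol N2, stoichiometry requires (3/1) × 6.052 = 18.16 mol H2; 21.32 mol is available, so N2 is limiting.
n(NH3) = (2/1) × 6.052 = 12.10 mol
V(NH3) = nRT/P = 12.10 × 0.08206 × 727.15 / 2.81 = 256.9 L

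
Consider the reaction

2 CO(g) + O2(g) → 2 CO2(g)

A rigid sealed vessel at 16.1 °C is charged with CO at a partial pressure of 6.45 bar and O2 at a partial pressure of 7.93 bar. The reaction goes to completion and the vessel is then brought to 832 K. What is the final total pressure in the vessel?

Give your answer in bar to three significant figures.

32.1 bar

With V and T fixed, P_i ∝ n_i, so the mole ratios apply directly to partial pressures at 16.1 °C.
P(O2) required for 6.45 bar of CO = (1/2) × 6.45 = 3.225 bar; available 7.93 bar, so CO is limiting.
P(O2) remaining = 7.93 − (1/2) × 6.45 = 4.705 bar
P(gaseous products) = (2)/2 × 6.45 = 6.450 bar
P_total at 16.1 °C = 4.705 + 6.450 = 11.16 bar
Scaling to 832 K: P = 11.16 × 832/289.25 = 32.10 bar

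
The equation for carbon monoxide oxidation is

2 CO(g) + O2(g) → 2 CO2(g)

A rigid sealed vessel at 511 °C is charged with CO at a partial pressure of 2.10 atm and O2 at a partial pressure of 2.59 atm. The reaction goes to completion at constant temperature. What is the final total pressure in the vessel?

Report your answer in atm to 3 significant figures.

3.64 atm

With V and T fixed, P_i ∝ n_i, so the mole ratios apply directly to partial pressures at 511 °C.
P(O2) required for 2.10 atm of CO = (1/2) × 2.10 = 1.050 atm; available 2.59 atm, so CO is limiting.
P(O2) remaining = 2.59 − (1/2) × 2.10 = 1.540 atm
P(gaseous products) = (2)/2 × 2.10 = 2.100 atm
P_total at 511 °C = 1.540 + 2.100 = 3.640 atm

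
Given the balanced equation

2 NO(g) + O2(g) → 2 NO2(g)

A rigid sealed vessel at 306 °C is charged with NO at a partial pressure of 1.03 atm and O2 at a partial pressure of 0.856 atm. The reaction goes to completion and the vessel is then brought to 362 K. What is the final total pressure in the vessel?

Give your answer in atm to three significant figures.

With V and T fixed, P_i ∝ n_i, so the mole ratios apply directly to partial pressures at 306 °C.
P(O2) required for 1.03 atm of NO = (1/2) × 1.03 = 0.5150 atm; available 0.856 atm, so NO is limiting.
P(O2) remaining = 0.856 − (1/2) × 1.03 = 0.3410 atm
P(gaseous products) = (2)/2 × 1.03 = 1.030 atm
P_total at 306 °C = 0.3410 + 1.030 = 1.371 atm
Scaling to 362 K: P = 1.371 × 362/579.15 = 0.8569 atm

0.857 atm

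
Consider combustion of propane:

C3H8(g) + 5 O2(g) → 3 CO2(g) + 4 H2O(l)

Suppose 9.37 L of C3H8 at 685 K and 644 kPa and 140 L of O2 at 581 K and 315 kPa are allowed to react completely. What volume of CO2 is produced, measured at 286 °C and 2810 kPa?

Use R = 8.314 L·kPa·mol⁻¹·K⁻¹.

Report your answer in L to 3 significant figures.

n(C3H8) = PV/RT = (644 × 9.37) / (8.314 × 685) = 1.060 mol
n(O2) = PV/RT = (315 × 140) / (8.314 × 581) = 9.130 mol
For 1.060 mol C3H8, stoichiometry requires (5/1) × 1.060 = 5.300 mol O2; 9.130 mol is available, so C3H8 is limiting.
n(CO2) = (3/1) × 1.060 = 3.180 mol
V(CO2) = nRT/P = 3.180 × 8.314 × 559.15 / 2810 = 5.261 L

5.26 L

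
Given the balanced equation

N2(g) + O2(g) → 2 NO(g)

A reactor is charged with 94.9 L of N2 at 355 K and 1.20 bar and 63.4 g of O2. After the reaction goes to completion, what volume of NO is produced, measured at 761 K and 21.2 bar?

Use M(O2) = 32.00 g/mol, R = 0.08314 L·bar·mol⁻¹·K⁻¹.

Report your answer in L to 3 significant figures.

11.8 L

n(N2) = PV/RT = (1.20 × 94.9) / (0.08314 × 355) = 3.858 mol
n(O2) = 63.4 / 32.00 = 1.981 mol
For 3.858 mol N2, stoichiometry requires (1/1) × 3.858 = 3.858 mol O2; 1.981 mol is available, so O2 is limiting.
n(NO) = (2/1) × 1.981 = 3.962 mol
V(NO) = nRT/P = 3.962 × 0.08314 × 761 / 21.2 = 11.82 L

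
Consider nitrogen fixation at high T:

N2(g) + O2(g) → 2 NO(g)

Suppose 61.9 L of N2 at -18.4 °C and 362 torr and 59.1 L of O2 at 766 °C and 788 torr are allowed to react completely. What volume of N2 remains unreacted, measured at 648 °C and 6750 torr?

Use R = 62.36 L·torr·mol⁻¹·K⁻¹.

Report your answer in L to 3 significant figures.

n(N2) = PV/RT = (362 × 61.9) / (62.36 × 254.75) = 1.411 mol
n(O2) = PV/RT = (788 × 59.1) / (62.36 × 1039.15) = 0.7187 mol
For 1.411 mol N2, stoichiometry requires (1/1) × 1.411 = 1.411 mol O2; 0.7187 mol is available, so O2 is limiting.
n(N2) consumed = (1/1) × 0.7187 = 0.7187 mol; remaining = 1.411 − 0.7187 = 0.6923 mol
V(N2) = nRT/P = 0.6923 × 62.36 × 921.15 / 6750 = 5.892 L

5.89 L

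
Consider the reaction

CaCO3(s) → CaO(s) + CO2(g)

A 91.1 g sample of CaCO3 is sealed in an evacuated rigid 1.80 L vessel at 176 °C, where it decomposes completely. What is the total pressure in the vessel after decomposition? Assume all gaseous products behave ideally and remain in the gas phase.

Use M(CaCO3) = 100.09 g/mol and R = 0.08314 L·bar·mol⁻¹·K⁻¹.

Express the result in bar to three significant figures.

n(CaCO3) = 91.1 / 100.09 = 0.9102 mol
n(gas produced) = (1/1) × 0.9102 = 0.9102 mol
P = nRT/V = 0.9102 × 0.08314 × 449.15 / 1.80 = 18.88 bar

18.9 bar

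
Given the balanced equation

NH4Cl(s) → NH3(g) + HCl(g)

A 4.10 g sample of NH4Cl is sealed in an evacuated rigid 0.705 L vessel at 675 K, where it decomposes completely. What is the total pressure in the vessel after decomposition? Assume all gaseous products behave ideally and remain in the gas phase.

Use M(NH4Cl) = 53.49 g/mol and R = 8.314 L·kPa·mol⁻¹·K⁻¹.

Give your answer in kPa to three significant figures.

n(NH4Cl) = 4.10 / 53.49 = 0.07665 mol
n(gas produced) = (2/1) × 0.07665 = 0.1533 mol
P = nRT/V = 0.1533 × 8.314 × 675 / 0.705 = 1220 kPa

1220 kPa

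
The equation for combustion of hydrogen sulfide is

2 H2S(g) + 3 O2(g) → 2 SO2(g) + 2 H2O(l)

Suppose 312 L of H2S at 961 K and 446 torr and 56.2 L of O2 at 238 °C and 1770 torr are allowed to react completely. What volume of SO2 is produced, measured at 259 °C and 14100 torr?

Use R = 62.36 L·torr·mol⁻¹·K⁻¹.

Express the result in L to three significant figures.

n(H2S) = PV/RT = (446 × 312) / (62.36 × 961) = 2.322 mol
n(O2) = PV/RT = (1770 × 56.2) / (62.36 × 511.15) = 3.121 mol
For 2.322 mol H2S, stoichiometry requires (3/2) × 2.322 = 3.483 mol O2; 3.121 mol is available, so O2 is limiting.
n(SO2) = (2/3) × 3.121 = 2.081 mol
V(SO2) = nRT/P = 2.081 × 62.36 × 532.15 / 14100 = 4.898 L

4.90 L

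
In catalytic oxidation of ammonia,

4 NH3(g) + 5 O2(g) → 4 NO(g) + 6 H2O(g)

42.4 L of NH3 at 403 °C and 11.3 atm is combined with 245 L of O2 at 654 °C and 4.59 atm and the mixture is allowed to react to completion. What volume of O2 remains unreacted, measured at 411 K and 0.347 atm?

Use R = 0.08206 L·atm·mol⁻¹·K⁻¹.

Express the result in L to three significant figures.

n(NH3) = PV/RT = (11.3 × 42.4) / (0.08206 × 676.15) = 8.635 mol
n(O2) = PV/RT = (4.59 × 245) / (0.08206 × 927.15) = 14.78 mol
For 8.635 mol NH3, stoichiometry requires (5/4) × 8.635 = 10.79 mol O2; 14.78 mol is available, so NH3 is limiting.
n(O2) consumed = (5/4) × 8.635 = 10.79 mol; remaining = 14.78 − 10.79 = 3.990 mol
V(O2) = nRT/P = 3.990 × 0.08206 × 411 / 0.347 = 387.8 L

388 L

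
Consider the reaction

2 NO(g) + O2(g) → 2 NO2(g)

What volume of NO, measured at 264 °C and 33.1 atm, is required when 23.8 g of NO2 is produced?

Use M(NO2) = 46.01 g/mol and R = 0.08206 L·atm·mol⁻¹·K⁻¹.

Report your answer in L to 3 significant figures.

0.689 L

n(NO2) = 23.80 / 46.01 = 0.5173 mol
n(NO) = (2/2) × 0.5173 = 0.5173 mol
V = nRT/P = 0.5173 × 0.08206 × 537.15 / 33.1 = 0.6889 L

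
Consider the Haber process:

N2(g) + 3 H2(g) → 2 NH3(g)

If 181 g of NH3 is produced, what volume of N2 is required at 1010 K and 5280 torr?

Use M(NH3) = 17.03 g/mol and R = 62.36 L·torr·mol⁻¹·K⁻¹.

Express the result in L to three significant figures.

63.4 L

n(NH3) = 181.0 / 17.03 = 10.63 mol
n(N2) = (1/2) × 10.63 = 5.315 mol
V = nRT/P = 5.315 × 62.36 × 1010 / 5280 = 63.40 L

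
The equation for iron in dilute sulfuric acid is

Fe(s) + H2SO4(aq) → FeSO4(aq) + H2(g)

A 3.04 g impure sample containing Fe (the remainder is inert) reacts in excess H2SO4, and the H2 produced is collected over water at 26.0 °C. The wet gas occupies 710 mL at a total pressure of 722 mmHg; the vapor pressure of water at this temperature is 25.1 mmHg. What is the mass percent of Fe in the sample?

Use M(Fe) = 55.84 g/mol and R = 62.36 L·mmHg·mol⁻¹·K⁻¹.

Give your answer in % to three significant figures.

48.7 %

P(H2) = 722 − 25.1 = 696.9 mmHg
n(H2) = PV/RT = (696.9 × 0.7100) / (62.36 × 299.15) = 0.02652 mol
n(Fe) = (1/1) × 0.02652 = 0.02652 mol
m(Fe) = 0.02652 × 55.84 = 1.481 g
%Fe = 1.481 / 3.04 × 100 = 48.72%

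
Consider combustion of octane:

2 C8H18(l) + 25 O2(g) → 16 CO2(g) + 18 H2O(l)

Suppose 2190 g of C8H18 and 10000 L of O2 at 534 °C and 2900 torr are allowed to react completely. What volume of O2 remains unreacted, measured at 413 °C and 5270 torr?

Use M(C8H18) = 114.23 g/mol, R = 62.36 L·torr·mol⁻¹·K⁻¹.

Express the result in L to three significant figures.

n(C8H18) = 2190 / 114.23 = 19.17 mol
n(O2) = PV/RT = (2900 × 10000) / (62.36 × 807.15) = 576.2 mol
For 19.17 mol C8H18, stoichiometry requires (25/2) × 19.17 = 239.6 mol O2; 576.2 mol is available, so C8H18 is limiting.
n(O2) consumed = (25/2) × 19.17 = 239.6 mol; remaining = 576.2 − 239.6 = 336.6 mol
V(O2) = nRT/P = 336.6 × 62.36 × 686.15 / 5270 = 2733 L

2730 L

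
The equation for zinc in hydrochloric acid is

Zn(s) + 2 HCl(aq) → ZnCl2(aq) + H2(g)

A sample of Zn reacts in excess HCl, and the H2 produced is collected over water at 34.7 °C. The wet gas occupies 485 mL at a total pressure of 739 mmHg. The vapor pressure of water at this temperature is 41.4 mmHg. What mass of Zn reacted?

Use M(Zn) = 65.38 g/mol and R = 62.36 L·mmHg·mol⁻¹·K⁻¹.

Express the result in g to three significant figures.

1.15 g

P(H2) = 739 − 41.4 = 697.6 mmHg
n(H2) = PV/RT = (697.6 × 0.4850) / (62.36 × 307.85) = 0.01762 mol
n(Zn) = (1/1) × 0.01762 = 0.01762 mol
m(Zn) = 0.01762 × 65.38 = 1.152 g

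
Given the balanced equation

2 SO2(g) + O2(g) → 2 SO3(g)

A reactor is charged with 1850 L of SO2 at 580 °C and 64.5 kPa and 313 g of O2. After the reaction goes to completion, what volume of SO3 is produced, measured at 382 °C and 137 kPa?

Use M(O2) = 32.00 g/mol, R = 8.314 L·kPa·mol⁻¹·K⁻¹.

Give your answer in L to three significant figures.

669 L

n(SO2) = PV/RT = (64.5 × 1850) / (8.314 × 853.15) = 16.82 mol
n(O2) = 313 / 32.00 = 9.781 mol
For 16.82 mol SO2, stoichiometry requires (1/2) × 16.82 = 8.410 mol O2; 9.781 mol is available, so SO2 is limiting.
n(SO3) = (2/2) × 16.82 = 16.82 mol
V(SO3) = nRT/P = 16.82 × 8.314 × 655.15 / 137 = 668.7 L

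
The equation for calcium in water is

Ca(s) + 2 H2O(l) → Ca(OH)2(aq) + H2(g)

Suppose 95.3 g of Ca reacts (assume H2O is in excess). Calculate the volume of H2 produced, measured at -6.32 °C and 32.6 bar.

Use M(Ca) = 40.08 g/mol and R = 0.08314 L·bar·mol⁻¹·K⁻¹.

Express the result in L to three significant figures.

n(Ca) = 95.30 / 40.08 = 2.378 mol
n(H2) = (1/1) × 2.378 = 2.378 mol
V = nRT/P = 2.378 × 0.08314 × 266.83 / 32.6 = 1.618 L

1.62 L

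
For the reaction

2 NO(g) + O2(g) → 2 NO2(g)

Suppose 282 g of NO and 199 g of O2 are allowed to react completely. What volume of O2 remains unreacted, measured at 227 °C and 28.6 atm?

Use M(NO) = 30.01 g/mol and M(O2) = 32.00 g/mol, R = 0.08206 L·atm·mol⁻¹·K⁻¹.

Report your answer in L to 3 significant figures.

2.18 L

n(NO) = 282 / 30.01 = 9.397 mol
n(O2) = 199 / 32.00 = 6.219 mol
For 9.397 mol NO, stoichiometry requires (1/2) × 9.397 = 4.699 mol O2; 6.219 mol is available, so NO is limiting.
n(O2) consumed = (1/2) × 9.397 = 4.699 mol; remaining = 6.219 − 4.699 = 1.520 mol
V(O2) = nRT/P = 1.520 × 0.08206 × 500.15 / 28.6 = 2.181 L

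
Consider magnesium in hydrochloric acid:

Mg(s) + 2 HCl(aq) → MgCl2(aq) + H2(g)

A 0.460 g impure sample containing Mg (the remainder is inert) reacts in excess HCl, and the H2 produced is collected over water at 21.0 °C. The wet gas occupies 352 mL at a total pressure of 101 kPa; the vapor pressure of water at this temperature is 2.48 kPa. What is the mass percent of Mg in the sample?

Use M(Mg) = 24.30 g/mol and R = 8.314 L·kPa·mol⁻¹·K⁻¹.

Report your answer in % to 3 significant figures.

P(H2) = 101 − 2.48 = 98.52 kPa
n(H2) = PV/RT = (98.52 × 0.3520) / (8.314 × 294.15) = 0.01418 mol
n(Mg) = (1/1) × 0.01418 = 0.01418 mol
m(Mg) = 0.01418 × 24.30 = 0.3446 g
%Mg = 0.3446 / 0.460 × 100 = 74.91%

74.9 %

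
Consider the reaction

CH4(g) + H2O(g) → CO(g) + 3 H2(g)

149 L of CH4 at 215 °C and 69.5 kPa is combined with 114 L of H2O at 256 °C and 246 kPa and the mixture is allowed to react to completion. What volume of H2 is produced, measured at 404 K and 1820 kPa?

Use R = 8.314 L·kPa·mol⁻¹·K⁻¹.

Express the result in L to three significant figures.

n(CH4) = PV/RT = (69.5 × 149) / (8.314 × 488.15) = 2.552 mol
n(H2O) = PV/RT = (246 × 114) / (8.314 × 529.15) = 6.375 mol
For 2.552 mol CH4, stoichiometry requires (1/1) × 2.552 = 2.552 mol H2O; 6.375 mol is available, so CH4 is limiting.
n(H2) = (3/1) × 2.552 = 7.656 mol
V(H2) = nRT/P = 7.656 × 8.314 × 404 / 1820 = 14.13 L

14.1 L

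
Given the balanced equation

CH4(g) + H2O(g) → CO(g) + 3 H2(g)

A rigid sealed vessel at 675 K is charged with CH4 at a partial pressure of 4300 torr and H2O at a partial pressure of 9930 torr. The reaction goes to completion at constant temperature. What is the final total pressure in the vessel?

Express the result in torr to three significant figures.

With V and T fixed, P_i ∝ n_i, so the mole ratios apply directly to partial pressures at 675 K.
P(H2O) required for 4300 torr of CH4 = (1/1) × 4300 = 4300 torr; available 9930 torr, so CH4 is limiting.
P(H2O) remaining = 9930 − (1/1) × 4300 = 5630 torr
P(gaseous products) = (1+3)/1 × 4300 = 17200 torr
P_total at 675 K = 5630 + 17200 = 22830 torr

22800 torr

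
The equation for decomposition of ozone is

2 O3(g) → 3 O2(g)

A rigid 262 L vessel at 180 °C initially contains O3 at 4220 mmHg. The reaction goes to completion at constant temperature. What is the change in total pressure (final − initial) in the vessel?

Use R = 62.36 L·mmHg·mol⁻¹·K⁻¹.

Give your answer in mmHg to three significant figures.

At constant T and V, P ∝ n(gas): 2 mol gas → 3 mol gas.
P_final = (3/2) × 4220 = 6330 mmHg; ΔP = 6330 − 4220 = 2110 mmHg

2110 mmHg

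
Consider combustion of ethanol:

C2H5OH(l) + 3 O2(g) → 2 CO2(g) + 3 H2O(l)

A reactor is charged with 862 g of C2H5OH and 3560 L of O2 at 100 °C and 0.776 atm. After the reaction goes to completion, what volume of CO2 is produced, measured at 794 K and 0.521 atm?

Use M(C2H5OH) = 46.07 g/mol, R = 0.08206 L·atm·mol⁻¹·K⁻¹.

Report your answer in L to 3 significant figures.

n(C2H5OH) = 862 / 46.07 = 18.71 mol
n(O2) = PV/RT = (0.776 × 3560) / (0.08206 × 373.15) = 90.22 mol
For 18.71 mol C2H5OH, stoichiometry requires (3/1) × 18.71 = 56.13 mol O2; 90.22 mol is available, so C2H5OH is limiting.
n(CO2) = (2/1) × 18.71 = 37.42 mol
V(CO2) = nRT/P = 37.42 × 0.08206 × 794 / 0.521 = 4680 L

4680 L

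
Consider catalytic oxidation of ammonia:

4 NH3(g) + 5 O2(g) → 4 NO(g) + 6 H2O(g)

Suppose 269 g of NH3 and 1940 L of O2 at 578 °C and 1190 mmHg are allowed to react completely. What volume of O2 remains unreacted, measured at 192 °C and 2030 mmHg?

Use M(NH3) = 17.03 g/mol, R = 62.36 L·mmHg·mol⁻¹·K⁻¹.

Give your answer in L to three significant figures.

n(NH3) = 269 / 17.03 = 15.80 mol
n(O2) = PV/RT = (1190 × 1940) / (62.36 × 851.15) = 43.49 mol
For 15.80 mol NH3, stoichiometry requires (5/4) × 15.80 = 19.75 mol O2; 43.49 mol is available, so NH3 is limiting.
n(O2) consumed = (5/4) × 15.80 = 19.75 mol; remaining = 43.49 − 19.75 = 23.74 mol
V(O2) = nRT/P = 23.74 × 62.36 × 465.15 / 2030 = 339.2 L

339 L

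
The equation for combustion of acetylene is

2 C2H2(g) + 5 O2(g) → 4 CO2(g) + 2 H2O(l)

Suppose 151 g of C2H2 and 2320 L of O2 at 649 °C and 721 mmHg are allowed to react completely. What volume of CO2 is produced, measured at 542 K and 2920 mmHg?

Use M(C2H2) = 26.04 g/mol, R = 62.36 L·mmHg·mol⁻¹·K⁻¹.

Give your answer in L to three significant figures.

134 L

n(C2H2) = 151 / 26.04 = 5.799 mol
n(O2) = PV/RT = (721 × 2320) / (62.36 × 922.15) = 29.09 mol
For 5.799 mol C2H2, stoichiometry requires (5/2) × 5.799 = 14.50 mol O2; 29.09 mol is available, so C2H2 is limiting.
n(CO2) = (4/2) × 5.799 = 11.60 mol
V(CO2) = nRT/P = 11.60 × 62.36 × 542 / 2920 = 134.3 L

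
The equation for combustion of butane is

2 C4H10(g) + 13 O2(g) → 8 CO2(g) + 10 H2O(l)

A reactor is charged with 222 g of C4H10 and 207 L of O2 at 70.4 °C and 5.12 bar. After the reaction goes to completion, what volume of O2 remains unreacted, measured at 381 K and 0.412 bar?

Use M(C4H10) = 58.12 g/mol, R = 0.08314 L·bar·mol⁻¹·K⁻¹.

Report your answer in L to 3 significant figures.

944 L

n(C4H10) = 222 / 58.12 = 3.820 mol
n(O2) = PV/RT = (5.12 × 207) / (0.08314 × 343.55) = 37.11 mol
For 3.820 mol C4H10, stoichiometry requires (13/2) × 3.820 = 24.83 mol O2; 37.11 mol is available, so C4H10 is limiting.
n(O2) consumed = (13/2) × 3.820 = 24.83 mol; remaining = 37.11 − 24.83 = 12.28 mol
V(O2) = nRT/P = 12.28 × 0.08314 × 381 / 0.412 = 944.1 L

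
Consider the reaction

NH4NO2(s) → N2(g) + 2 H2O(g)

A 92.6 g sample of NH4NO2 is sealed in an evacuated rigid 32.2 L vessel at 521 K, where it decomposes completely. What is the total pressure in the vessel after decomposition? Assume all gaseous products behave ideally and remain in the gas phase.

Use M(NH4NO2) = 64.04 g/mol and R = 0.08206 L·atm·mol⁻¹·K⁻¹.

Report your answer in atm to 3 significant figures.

n(NH4NO2) = 92.6 / 64.04 = 1.446 mol
n(gas produced) = (3/1) × 1.446 = 4.338 mol
P = nRT/V = 4.338 × 0.08206 × 521 / 32.2 = 5.760 atm

5.76 atm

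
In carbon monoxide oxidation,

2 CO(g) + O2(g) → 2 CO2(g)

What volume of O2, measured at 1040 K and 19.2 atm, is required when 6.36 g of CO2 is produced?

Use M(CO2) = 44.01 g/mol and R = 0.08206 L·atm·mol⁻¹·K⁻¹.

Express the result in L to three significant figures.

n(CO2) = 6.360 / 44.01 = 0.1445 mol
n(O2) = (1/2) × 0.1445 = 0.07225 mol
V = nRT/P = 0.07225 × 0.08206 × 1040 / 19.2 = 0.3211 L

0.321 L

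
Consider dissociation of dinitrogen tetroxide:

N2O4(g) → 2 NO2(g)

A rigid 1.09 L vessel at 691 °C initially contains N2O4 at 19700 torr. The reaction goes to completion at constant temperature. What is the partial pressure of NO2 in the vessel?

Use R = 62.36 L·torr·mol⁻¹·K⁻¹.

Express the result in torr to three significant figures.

n(N2O4)₀ = PV/RT = (19700 × 1.09) / (62.36 × 964.15) = 0.3571 mol
n(NO2) = (2/1) × 0.3571 = 0.7142 mol
P(NO2) = nRT/V = 0.7142 × 62.36 × 964.15 / 1.09 = 39400 torr

39400 torr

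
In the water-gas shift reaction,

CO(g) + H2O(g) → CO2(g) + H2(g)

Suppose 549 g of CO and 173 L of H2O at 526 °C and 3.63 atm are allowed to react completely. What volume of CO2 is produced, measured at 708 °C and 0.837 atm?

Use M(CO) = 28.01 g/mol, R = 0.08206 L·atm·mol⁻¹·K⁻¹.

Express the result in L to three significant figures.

921 L

n(CO) = 549 / 28.01 = 19.60 mol
n(H2O) = PV/RT = (3.63 × 173) / (0.08206 × 799.15) = 9.576 mol
For 19.60 mol CO, stoichiometry requires (1/1) × 19.60 = 19.60 mol H2O; 9.576 mol is available, so H2O is limiting.
n(CO2) = (1/1) × 9.576 = 9.576 mol
V(CO2) = nRT/P = 9.576 × 0.08206 × 981.15 / 0.837 = 921.1 L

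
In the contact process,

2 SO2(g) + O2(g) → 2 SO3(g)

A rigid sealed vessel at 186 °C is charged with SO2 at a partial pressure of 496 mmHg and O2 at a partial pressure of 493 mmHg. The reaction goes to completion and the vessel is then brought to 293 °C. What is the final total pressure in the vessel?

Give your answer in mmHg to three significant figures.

With V and T fixed, P_i ∝ n_i, so the mole ratios apply directly to partial pressures at 186 °C.
P(O2) required for 496 mmHg of SO2 = (1/2) × 496 = 248.0 mmHg; available 493 mmHg, so SO2 is limiting.
P(O2) remaining = 493 − (1/2) × 496 = 245.0 mmHg
P(gaseous products) = (2)/2 × 496 = 496.0 mmHg
P_total at 186 °C = 245.0 + 496.0 = 741.0 mmHg
Scaling to 293 °C: P = 741.0 × 566.15/459.15 = 913.7 mmHg

914 mmHg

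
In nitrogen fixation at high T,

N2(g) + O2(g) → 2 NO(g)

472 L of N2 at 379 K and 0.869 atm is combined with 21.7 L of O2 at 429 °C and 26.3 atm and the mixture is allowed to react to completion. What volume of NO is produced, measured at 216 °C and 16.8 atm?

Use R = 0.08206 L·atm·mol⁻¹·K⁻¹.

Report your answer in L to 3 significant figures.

47.3 L

n(N2) = PV/RT = (0.869 × 472) / (0.08206 × 379) = 13.19 mol
n(O2) = PV/RT = (26.3 × 21.7) / (0.08206 × 702.15) = 9.905 mol
For 13.19 mol N2, stoichiometry requires (1/1) × 13.19 = 13.19 mol O2; 9.905 mol is available, so O2 is limiting.
n(NO) = (2/1) × 9.905 = 19.81 mol
V(NO) = nRT/P = 19.81 × 0.08206 × 489.15 / 16.8 = 47.33 L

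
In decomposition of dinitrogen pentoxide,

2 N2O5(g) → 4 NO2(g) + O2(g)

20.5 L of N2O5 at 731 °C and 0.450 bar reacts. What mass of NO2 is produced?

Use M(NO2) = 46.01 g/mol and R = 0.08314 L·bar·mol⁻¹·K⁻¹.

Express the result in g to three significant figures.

10.2 g

n(N2O5) = PV/RT = (0.450 × 20.5) / (0.08314 × 1004.15) = 0.1105 mol
n(NO2) = (4/2) × 0.1105 = 0.2210 mol
m(NO2) = 0.2210 × 46.01 = 10.17 g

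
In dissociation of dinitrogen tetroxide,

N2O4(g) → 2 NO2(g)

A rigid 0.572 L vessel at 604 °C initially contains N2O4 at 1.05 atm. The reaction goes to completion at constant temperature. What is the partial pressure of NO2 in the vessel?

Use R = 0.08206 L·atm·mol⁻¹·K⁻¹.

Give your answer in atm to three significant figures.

n(N2O4)₀ = PV/RT = (1.05 × 0.572) / (0.08206 × 877.15) = 0.008344 mol
n(NO2) = (2/1) × 0.008344 = 0.01669 mol
P(NO2) = nRT/V = 0.01669 × 0.08206 × 877.15 / 0.572 = 2.100 atm

2.10 atm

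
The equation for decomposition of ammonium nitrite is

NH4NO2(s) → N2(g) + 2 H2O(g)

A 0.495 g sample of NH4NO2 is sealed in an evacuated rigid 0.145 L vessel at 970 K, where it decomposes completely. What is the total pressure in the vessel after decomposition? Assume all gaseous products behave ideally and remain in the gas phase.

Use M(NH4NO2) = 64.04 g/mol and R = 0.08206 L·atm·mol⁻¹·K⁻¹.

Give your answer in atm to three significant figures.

12.7 atm

n(NH4NO2) = 0.495 / 64.04 = 0.007730 mol
n(gas produced) = (3/1) × 0.007730 = 0.02319 mol
P = nRT/V = 0.02319 × 0.08206 × 970 / 0.145 = 12.73 atm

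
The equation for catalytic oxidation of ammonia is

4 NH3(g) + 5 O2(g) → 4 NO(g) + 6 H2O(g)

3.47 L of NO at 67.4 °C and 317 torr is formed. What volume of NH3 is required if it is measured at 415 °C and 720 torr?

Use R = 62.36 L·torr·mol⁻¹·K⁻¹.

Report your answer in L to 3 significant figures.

3.09 L

n(NO) = PV/RT = (317 × 3.47) / (62.36 × 340.55) = 0.05180 mol
n(NH3) = (4/4) × 0.05180 = 0.05180 mol
V = nRT/P = 0.05180 × 62.36 × 688.15 / 720 = 3.087 L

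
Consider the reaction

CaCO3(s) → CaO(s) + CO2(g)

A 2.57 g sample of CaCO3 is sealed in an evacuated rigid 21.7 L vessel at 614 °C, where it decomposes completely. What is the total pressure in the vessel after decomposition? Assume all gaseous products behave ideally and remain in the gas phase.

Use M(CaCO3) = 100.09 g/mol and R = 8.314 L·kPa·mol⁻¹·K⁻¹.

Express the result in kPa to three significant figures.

8.73 kPa

n(CaCO3) = 2.57 / 100.09 = 0.02568 mol
n(gas produced) = (1/1) × 0.02568 = 0.02568 mol
P = nRT/V = 0.02568 × 8.314 × 887.15 / 21.7 = 8.729 kPa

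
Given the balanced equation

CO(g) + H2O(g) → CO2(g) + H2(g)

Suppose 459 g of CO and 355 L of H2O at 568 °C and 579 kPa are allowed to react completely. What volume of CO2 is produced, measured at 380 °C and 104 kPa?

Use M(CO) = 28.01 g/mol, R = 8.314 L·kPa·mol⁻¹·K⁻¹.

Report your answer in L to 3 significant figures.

856 L

n(CO) = 459 / 28.01 = 16.39 mol
n(H2O) = PV/RT = (579 × 355) / (8.314 × 841.15) = 29.39 mol
For 16.39 mol CO, stoichiometry requires (1/1) × 16.39 = 16.39 mol H2O; 29.39 mol is available, so CO is limiting.
n(CO2) = (1/1) × 16.39 = 16.39 mol
V(CO2) = nRT/P = 16.39 × 8.314 × 653.15 / 104 = 855.8 L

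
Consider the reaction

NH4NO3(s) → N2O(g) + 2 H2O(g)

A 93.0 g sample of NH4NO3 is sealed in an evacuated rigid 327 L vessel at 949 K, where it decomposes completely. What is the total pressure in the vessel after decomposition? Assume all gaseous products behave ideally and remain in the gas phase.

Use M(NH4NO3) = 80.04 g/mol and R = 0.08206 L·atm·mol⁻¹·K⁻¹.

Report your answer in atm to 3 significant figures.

0.830 atm

n(NH4NO3) = 93.0 / 80.04 = 1.162 mol
n(gas produced) = (3/1) × 1.162 = 3.486 mol
P = nRT/V = 3.486 × 0.08206 × 949 / 327 = 0.8302 atm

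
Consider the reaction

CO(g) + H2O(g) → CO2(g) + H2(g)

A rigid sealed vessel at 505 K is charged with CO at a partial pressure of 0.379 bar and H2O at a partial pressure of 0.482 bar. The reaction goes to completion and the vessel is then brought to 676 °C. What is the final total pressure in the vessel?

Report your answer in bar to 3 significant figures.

1.62 bar

Because the vessel is rigid and T is held at 505 K, work the stoichiometry in partial pressures (P_i = n_iRT/V).
P(H2O) required for 0.379 bar of CO = (1/1) × 0.379 = 0.3790 bar; available 0.482 bar, so CO is limiting.
P(H2O) remaining = 0.482 − (1/1) × 0.379 = 0.1030 bar
P(gaseous products) = (1+1)/1 × 0.379 = 0.7580 bar
P_total at 505 K = 0.1030 + 0.7580 = 0.8610 bar
Scaling to 676 °C: P = 0.8610 × 949.15/505 = 1.618 bar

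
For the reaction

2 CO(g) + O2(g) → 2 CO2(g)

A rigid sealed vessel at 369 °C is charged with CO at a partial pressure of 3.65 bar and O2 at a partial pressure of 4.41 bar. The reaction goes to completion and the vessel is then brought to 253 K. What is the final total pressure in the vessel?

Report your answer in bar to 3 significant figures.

2.46 bar

Because the vessel is rigid and T is held at 369 °C, work the stoichiometry in partial pressures (P_i = n_iRT/V).
P(O2) required for 3.65 bar of CO = (1/2) × 3.65 = 1.825 bar; available 4.41 bar, so CO is limiting.
P(O2) remaining = 4.41 − (1/2) × 3.65 = 2.585 bar
P(gaseous products) = (2)/2 × 3.65 = 3.650 bar
P_total at 369 °C = 2.585 + 3.650 = 6.235 bar
Scaling to 253 K: P = 6.235 × 253/642.15 = 2.457 bar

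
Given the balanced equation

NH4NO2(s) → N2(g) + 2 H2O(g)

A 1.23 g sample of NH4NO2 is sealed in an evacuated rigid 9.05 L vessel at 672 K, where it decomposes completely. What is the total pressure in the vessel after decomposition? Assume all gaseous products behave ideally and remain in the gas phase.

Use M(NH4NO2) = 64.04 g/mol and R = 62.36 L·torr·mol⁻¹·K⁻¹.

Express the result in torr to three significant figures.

n(NH4NO2) = 1.23 / 64.04 = 0.01921 mol
n(gas produced) = (3/1) × 0.01921 = 0.05763 mol
P = nRT/V = 0.05763 × 62.36 × 672 / 9.05 = 266.9 torr

267 torr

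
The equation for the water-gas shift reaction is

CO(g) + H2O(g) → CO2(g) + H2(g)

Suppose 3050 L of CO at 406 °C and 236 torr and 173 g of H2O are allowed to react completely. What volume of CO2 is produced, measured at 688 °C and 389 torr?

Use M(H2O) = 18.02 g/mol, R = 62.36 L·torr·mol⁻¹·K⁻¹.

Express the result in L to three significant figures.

n(CO) = PV/RT = (236 × 3050) / (62.36 × 679.15) = 17.00 mol
n(H2O) = 173 / 18.02 = 9.600 mol
For 17.00 mol CO, stoichiometry requires (1/1) × 17.00 = 17.00 mol H2O; 9.600 mol is available, so H2O is limiting.
n(CO2) = (1/1) × 9.600 = 9.600 mol
V(CO2) = nRT/P = 9.600 × 62.36 × 961.15 / 389 = 1479 L

1480 L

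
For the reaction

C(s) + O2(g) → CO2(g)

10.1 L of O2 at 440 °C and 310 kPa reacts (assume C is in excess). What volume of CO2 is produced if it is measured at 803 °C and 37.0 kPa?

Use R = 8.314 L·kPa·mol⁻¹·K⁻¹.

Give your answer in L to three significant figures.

n(O2) = PV/RT = (310 × 10.1) / (8.314 × 713.15) = 0.5281 mol
n(CO2) = (1/1) × 0.5281 = 0.5281 mol
V = nRT/P = 0.5281 × 8.314 × 1076.15 / 37.0 = 127.7 L

128 L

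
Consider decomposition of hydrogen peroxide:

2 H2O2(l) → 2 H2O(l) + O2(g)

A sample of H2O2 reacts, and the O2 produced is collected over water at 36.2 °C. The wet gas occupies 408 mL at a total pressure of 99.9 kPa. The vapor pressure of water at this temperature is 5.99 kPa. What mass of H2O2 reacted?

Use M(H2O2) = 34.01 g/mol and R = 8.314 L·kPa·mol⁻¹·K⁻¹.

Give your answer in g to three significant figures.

1.01 g

P(O2) = 99.9 − 5.99 = 93.91 kPa
n(O2) = PV/RT = (93.91 × 0.4080) / (8.314 × 309.35) = 0.01490 mol
n(H2O2) = (2/1) × 0.01490 = 0.02980 mol
m(H2O2) = 0.02980 × 34.01 = 1.013 g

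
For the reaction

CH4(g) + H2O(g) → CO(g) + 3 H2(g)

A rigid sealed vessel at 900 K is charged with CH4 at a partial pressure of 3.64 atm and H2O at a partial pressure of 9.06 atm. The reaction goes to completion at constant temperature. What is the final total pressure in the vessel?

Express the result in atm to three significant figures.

Because the vessel is rigid and T is held at 900 K, work the stoichiometry in partial pressures (P_i = n_iRT/V).
P(H2O) required for 3.64 atm of CH4 = (1/1) × 3.64 = 3.640 atm; available 9.06 atm, so CH4 is limiting.
P(H2O) remaining = 9.06 − (1/1) × 3.64 = 5.420 atm
P(gaseous products) = (1+3)/1 × 3.64 = 14.56 atm
P_total at 900 K = 5.420 + 14.56 = 19.98 atm

20.0 atm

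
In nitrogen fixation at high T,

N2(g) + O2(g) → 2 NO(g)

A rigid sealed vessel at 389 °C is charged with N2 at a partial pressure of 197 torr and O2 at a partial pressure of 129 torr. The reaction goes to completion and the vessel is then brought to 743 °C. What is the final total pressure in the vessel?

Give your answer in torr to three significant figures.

500 torr

With V and T fixed, P_i ∝ n_i, so the mole ratios apply directly to partial pressures at 389 °C.
P(O2) required for 197 torr of N2 = (1/1) × 197 = 197.0 torr; available 129 torr, so O2 is limiting.
P(N2) remaining = 197 − (1/1) × 129 = 68.00 torr
P(gaseous products) = (2)/1 × 129 = 258.0 torr
P_total at 389 °C = 68.00 + 258.0 = 326.0 torr
Scaling to 743 °C: P = 326.0 × 1016.15/662.15 = 500.3 torr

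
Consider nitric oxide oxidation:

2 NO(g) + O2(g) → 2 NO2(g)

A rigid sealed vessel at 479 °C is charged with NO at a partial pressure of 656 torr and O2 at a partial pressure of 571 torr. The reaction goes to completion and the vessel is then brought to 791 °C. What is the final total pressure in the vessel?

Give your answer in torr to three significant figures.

1270 torr

At constant V, partial pressures at 479 °C are proportional to moles, so apply stoichiometry directly to pressures.
P(O2) required for 656 torr of NO = (1/2) × 656 = 328.0 torr; available 571 torr, so NO is limiting.
P(O2) remaining = 571 − (1/2) × 656 = 243.0 torr
P(gaseous products) = (2)/2 × 656 = 656.0 torr
P_total at 479 °C = 243.0 + 656.0 = 899.0 torr
Scaling to 791 °C: P = 899.0 × 1064.15/752.15 = 1272 torr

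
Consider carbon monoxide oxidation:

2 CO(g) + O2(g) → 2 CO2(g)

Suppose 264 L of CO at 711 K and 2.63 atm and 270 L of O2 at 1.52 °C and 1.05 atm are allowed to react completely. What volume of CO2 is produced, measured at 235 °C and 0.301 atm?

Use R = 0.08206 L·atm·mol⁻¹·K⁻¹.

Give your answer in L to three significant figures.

1650 L

n(CO) = PV/RT = (2.63 × 264) / (0.08206 × 711) = 11.90 mol
n(O2) = PV/RT = (1.05 × 270) / (0.08206 × 274.67) = 12.58 mol
For 11.90 mol CO, stoichiometry requires (1/2) × 11.90 = 5.950 mol O2; 12.58 mol is available, so CO is limiting.
n(CO2) = (2/2) × 11.90 = 11.90 mol
V(CO2) = nRT/P = 11.90 × 0.08206 × 508.15 / 0.301 = 1649 L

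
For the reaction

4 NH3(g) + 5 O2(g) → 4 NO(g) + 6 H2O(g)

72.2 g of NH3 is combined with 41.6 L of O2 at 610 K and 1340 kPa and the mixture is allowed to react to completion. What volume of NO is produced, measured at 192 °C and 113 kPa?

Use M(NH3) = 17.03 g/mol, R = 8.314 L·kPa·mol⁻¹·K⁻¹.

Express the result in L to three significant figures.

145 L

n(NH3) = 72.2 / 17.03 = 4.240 mol
n(O2) = PV/RT = (1340 × 41.6) / (8.314 × 610) = 10.99 mol
For 4.240 mol NH3, stoichiometry requires (5/4) × 4.240 = 5.300 mol O2; 10.99 mol is available, so NH3 is limiting.
n(NO) = (4/4) × 4.240 = 4.240 mol
V(NO) = nRT/P = 4.240 × 8.314 × 465.15 / 113 = 145.1 L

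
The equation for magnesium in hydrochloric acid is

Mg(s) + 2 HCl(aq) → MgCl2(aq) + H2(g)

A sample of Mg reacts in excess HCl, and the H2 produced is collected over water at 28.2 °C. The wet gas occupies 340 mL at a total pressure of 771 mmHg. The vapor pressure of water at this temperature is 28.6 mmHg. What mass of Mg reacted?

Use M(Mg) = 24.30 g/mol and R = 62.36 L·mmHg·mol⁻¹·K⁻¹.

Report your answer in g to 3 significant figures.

0.326 g

P(H2) = 771 − 28.6 = 742.4 mmHg
n(H2) = PV/RT = (742.4 × 0.3400) / (62.36 × 301.35) = 0.01343 mol
n(Mg) = (1/1) × 0.01343 = 0.01343 mol
m(Mg) = 0.01343 × 24.30 = 0.3263 g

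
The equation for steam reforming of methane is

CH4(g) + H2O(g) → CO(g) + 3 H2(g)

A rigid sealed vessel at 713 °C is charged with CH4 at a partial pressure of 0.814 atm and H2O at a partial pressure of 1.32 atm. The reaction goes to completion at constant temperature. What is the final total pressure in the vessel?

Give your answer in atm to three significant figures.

3.76 atm

At constant V, partial pressures at 713 °C are proportional to moles, so apply stoichiometry directly to pressures.
P(H2O) required for 0.814 atm of CH4 = (1/1) × 0.814 = 0.8140 atm; available 1.32 atm, so CH4 is limiting.
P(H2O) remaining = 1.32 − (1/1) × 0.814 = 0.5060 atm
P(gaseous products) = (1+3)/1 × 0.814 = 3.256 atm
P_total at 713 °C = 0.5060 + 3.256 = 3.762 atm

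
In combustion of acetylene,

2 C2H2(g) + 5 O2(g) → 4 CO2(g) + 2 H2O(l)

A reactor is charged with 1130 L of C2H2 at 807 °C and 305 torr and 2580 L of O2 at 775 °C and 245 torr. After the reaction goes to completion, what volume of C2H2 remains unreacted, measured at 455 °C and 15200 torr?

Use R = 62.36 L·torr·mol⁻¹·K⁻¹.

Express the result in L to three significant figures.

n(C2H2) = PV/RT = (305 × 1130) / (62.36 × 1080.15) = 5.117 mol
n(O2) = PV/RT = (245 × 2580) / (62.36 × 1048.15) = 9.671 mol
For 5.117 mol C2H2, stoichiometry requires (5/2) × 5.117 = 12.79 mol O2; 9.671 mol is available, so O2 is limiting.
n(C2H2) consumed = (2/5) × 9.671 = 3.868 mol; remaining = 5.117 − 3.868 = 1.249 mol
V(C2H2) = nRT/P = 1.249 × 62.36 × 728.15 / 15200 = 3.731 L

3.73 L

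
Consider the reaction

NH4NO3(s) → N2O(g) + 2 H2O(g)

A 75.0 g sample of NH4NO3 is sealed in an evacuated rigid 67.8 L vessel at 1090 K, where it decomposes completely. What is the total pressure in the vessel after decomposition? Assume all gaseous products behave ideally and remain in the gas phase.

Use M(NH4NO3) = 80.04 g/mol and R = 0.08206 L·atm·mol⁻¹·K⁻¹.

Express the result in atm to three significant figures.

3.71 atm

n(NH4NO3) = 75.0 / 80.04 = 0.9370 mol
n(gas produced) = (3/1) × 0.9370 = 2.811 mol
P = nRT/V = 2.811 × 0.08206 × 1090 / 67.8 = 3.708 atm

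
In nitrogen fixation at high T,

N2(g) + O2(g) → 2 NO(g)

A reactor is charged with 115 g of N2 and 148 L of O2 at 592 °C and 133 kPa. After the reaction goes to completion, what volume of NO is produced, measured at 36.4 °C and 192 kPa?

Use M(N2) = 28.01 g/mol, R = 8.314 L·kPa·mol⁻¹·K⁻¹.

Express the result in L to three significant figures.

73.4 L

n(N2) = 115 / 28.01 = 4.106 mol
n(O2) = PV/RT = (133 × 148) / (8.314 × 865.15) = 2.737 mol
For 4.106 mol N2, stoichiometry requires (1/1) × 4.106 = 4.106 mol O2; 2.737 mol is available, so O2 is limiting.
n(NO) = (2/1) × 2.737 = 5.474 mol
V(NO) = nRT/P = 5.474 × 8.314 × 309.55 / 192 = 73.37 L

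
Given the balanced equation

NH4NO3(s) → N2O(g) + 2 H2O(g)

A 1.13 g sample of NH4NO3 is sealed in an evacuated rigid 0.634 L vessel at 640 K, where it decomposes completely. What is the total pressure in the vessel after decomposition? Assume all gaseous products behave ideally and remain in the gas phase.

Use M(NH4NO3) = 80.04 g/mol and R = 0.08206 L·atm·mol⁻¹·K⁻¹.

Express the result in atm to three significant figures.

3.51 atm

n(NH4NO3) = 1.13 / 80.04 = 0.01412 mol
n(gas produced) = (3/1) × 0.01412 = 0.04236 mol
P = nRT/V = 0.04236 × 0.08206 × 640 / 0.634 = 3.509 atm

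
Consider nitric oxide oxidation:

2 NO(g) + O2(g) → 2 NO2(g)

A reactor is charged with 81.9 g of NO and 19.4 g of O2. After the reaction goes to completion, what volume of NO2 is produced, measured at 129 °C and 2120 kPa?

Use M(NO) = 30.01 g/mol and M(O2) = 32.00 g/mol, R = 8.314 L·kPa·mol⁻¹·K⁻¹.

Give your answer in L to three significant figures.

n(NO) = 81.9 / 30.01 = 2.729 mol
n(O2) = 19.4 / 32.00 = 0.6062 mol
For 2.729 mol NO, stoichiometry requires (1/2) × 2.729 = 1.365 mol O2; 0.6062 mol is available, so O2 is limiting.
n(NO2) = (2/1) × 0.6062 = 1.212 mol
V(NO2) = nRT/P = 1.212 × 8.314 × 402.15 / 2120 = 1.911 L

1.91 L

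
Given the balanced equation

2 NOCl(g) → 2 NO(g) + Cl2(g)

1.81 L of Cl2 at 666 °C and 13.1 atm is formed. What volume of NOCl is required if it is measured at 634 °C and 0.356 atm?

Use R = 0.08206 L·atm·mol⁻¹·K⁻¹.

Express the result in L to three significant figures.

129 L

n(Cl2) = PV/RT = (13.1 × 1.81) / (0.08206 × 939.15) = 0.3077 mol
n(NOCl) = (2/1) × 0.3077 = 0.6154 mol
V = nRT/P = 0.6154 × 0.08206 × 907.15 / 0.356 = 128.7 L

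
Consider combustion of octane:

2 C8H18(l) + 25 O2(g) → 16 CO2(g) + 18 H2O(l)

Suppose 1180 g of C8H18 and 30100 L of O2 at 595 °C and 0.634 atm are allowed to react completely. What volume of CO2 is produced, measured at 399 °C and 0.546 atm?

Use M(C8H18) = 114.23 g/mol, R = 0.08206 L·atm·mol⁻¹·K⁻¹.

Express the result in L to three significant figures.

8350 L

n(C8H18) = 1180 / 114.23 = 10.33 mol
n(O2) = PV/RT = (0.634 × 30100) / (0.08206 × 868.15) = 267.9 mol
For 10.33 mol C8H18, stoichiometry requires (25/2) × 10.33 = 129.1 mol O2; 267.9 mol is available, so C8H18 is limiting.
n(CO2) = (16/2) × 10.33 = 82.64 mol
V(CO2) = nRT/P = 82.64 × 0.08206 × 672.15 / 0.546 = 8348 L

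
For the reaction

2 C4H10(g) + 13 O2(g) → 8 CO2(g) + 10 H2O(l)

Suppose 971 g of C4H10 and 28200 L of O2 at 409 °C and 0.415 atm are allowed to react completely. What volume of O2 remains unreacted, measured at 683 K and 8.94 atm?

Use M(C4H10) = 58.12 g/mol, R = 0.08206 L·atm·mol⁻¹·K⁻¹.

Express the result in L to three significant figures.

n(C4H10) = 971 / 58.12 = 16.71 mol
n(O2) = PV/RT = (0.415 × 28200) / (0.08206 × 682.15) = 209.1 mol
For 16.71 mol C4H10, stoichiometry requires (13/2) × 16.71 = 108.6 mol O2; 209.1 mol is available, so C4H10 is limiting.
n(O2) consumed = (13/2) × 16.71 = 108.6 mol; remaining = 209.1 − 108.6 = 100.5 mol
V(O2) = nRT/P = 100.5 × 0.08206 × 683 / 8.94 = 630.1 L

630 L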